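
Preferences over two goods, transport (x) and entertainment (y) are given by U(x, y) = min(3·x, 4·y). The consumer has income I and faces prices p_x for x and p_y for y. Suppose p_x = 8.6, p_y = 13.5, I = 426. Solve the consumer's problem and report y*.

With perfect complements, no substitution: consume in ratio x:y = 4:3.
Budget: p_x·x + p_y·(3/4)·x = I, so (4·p_x + 3·p_y)·x = 4·I.
Demand: x*(p_x,p_y,I) = 4·I/(4·p_x + 3·p_y), y* = 3·I/(4·p_x + 3·p_y).
Here 4·8.6 + 3·13.5 = 74.9, giving y* = 17.0628.

y* = 17.0628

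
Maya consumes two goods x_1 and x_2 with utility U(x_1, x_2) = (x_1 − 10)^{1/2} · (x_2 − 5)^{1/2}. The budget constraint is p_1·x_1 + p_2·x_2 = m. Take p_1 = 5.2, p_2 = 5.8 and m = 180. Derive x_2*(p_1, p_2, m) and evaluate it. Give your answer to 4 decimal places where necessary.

Discretionary income = 180 − 10·5.2 − 5·5.8 = 99; x_2* = 5 + 0.5·99/5.8 = 13.5345.

x_2* = 13.5345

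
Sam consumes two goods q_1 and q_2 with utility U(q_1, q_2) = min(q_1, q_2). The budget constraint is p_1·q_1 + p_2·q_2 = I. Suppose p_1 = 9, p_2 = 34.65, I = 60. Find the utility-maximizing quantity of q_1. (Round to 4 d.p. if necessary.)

q_1* = 1.3746

Leontief preferences: the optimum is at the kink where q_1/1 = q_2/1, i.e. q_2 = q_1.
Budget: p_1·q_1 + p_2·q_1 = I, so (p_1 + p_2)·q_1 = I.
Demand: q_1*(p_1,p_2,I) = I/(p_1 + p_2), q_2* = I/(p_1 + p_2).
Here 9 + 34.65 = 43.65, giving q_1* = 1.3746.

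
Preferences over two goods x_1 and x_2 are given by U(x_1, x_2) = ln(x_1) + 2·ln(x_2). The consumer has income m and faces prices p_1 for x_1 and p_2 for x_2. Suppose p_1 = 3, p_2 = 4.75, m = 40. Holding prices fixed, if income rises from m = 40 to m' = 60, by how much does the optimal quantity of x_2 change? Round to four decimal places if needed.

Δx_2* = 2.807

At p_1=3, p_2=4.75, m=40: x_2* = 2/3·40/4.75 = 5.614.
At m' = 60: x_2* = 8.4211. Change: 8.4211 − 5.614 = 2.807.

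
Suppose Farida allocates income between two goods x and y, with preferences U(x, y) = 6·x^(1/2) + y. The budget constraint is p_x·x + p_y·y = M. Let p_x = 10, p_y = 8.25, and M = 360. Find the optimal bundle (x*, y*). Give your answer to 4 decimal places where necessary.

x* = 6.1256, y* = 36.2114

Utility is quasi-linear in y; the FOC for x is 3/√x = p_x/p_y.
Solve: √x = 3·p_y/p_x, so x*(p_x,p_y) = (3·p_y/p_x)², and y* = (M − p_x·x*)/p_y.
Plugging in: x* = (3·8.25/10)² = 6.1256, y* = 36.2114.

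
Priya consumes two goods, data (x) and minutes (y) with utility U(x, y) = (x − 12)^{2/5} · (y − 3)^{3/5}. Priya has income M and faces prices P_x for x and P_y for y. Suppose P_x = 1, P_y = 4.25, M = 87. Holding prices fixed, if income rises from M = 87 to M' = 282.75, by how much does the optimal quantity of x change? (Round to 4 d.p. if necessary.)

Δx* = 78.3

MRS = (2/3)·(y−3)/(x−12). Tangency with P_x/P_y gives y−3 = (3/2)·(P_x/P_y)·(x−12).
After buying the subsistence bundle (12, 3), a share 0.4 of the remaining income goes to x: x* = 12 + 0.4·(M − 12P_x − 3P_y)/P_x.
Discretionary income = 87 − 12·1 − 3·4.25 = 62.25; x* = 12 + 0.4·62.25/1 = 36.9.
At M' = 282.75: x* = 115.2. Change: 115.2 − 36.9 = 78.3.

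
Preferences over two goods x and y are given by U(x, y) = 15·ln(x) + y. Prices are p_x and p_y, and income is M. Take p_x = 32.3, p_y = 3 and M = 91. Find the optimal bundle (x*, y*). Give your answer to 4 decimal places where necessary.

Set MRS = p_x/p_y: (15/x)/1 = p_x/p_y.
So x*(p_x,p_y) = 15·p_y/p_x, independent of income; and y* = (M − 15·p_y)/p_y.
At the given prices: x* = 15·3/32.3 = 1.3932, and y* = 15.3333.

x* = 1.3932, y* = 15.3333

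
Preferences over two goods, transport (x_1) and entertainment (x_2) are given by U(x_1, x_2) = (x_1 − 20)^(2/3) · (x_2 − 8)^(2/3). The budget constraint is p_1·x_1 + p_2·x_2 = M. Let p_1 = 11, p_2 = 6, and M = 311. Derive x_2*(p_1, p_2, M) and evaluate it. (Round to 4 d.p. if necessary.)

This is Cobb-Douglas in (x_1−20, x_2−8): tangency gives 2/3·p_2·(x_2−8) = 2/3·p_1·(x_1−20).
Substituting into the budget: x_1* = 20 + 0.5·(M − 20·p_1 − 8·p_2)/p_1, and x_2* = 8 + 0.5·(…)/p_2.
Discretionary income = 311 − 20·11 − 8·6 = 43; x_2* = 8 + 0.5·43/6 = 11.5833.

x_2* = 11.5833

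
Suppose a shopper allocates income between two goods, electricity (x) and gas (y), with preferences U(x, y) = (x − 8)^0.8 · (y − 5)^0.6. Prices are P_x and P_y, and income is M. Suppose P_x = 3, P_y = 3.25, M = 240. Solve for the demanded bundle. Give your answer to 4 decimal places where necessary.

x* = 46.0476, y* = 31.3407

Let x' = x−8, y' = y−5. MRS = (4/3)·y'/x' = P_x/P_y.
After buying the subsistence bundle (8, 5), a share 4/7 of the remaining income goes to x: x* = 8 + 4/7·(M − 8P_x − 5P_y)/P_x.
Discretionary income = 240 − 8·3 − 5·3.25 = 199.75; x* = 8 + 4/7·199.75/3 = 46.0476; y* = 5 + 3/7·199.75/3.25 = 31.3407.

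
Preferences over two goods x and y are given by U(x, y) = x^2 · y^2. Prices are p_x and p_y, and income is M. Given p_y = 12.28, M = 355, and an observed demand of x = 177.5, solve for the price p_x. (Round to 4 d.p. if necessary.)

p_x = 1

MU_x/MU_y = (2·y)/(2·x); tangency sets this equal to p_x/p_y.
Rearranging, p_y·y = p_x·x. Substituting into the budget gives p_x·x·(1 + 1) = M.
Demand: x*(p_x,p_y,M) = 0.5·M/p_x and y* = 0.5·M/p_y.
Set x* = 177.5 in the demand function and solve for p_x: p_x = 1.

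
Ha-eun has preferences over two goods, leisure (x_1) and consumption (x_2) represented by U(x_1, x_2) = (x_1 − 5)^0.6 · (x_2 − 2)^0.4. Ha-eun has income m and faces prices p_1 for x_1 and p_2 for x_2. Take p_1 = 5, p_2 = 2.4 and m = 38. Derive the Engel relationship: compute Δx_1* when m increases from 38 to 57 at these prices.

Δx_1* = 2.28

After buying the subsistence bundle (5, 2), a share 0.6 of the remaining income goes to x_1: x_1* = 5 + 0.6·(m − 5p_1 − 2p_2)/p_1.
Discretionary income = 38 − 5·5 − 2·2.4 = 8.2; x_1* = 5 + 0.6·8.2/5 = 5.984.
At m' = 57: x_1* = 8.264. Change: 8.264 − 5.984 = 2.28.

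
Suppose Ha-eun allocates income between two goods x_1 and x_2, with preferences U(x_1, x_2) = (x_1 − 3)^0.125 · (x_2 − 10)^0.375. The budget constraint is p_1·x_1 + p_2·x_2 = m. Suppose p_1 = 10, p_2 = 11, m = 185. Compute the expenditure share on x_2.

This is Cobb-Douglas in (x_1−3, x_2−10): tangency gives 0.125·p_2·(x_2−10) = 0.375·p_1·(x_1−3).
Substituting into the budget: x_1* = 3 + 0.25·(m − 3·p_1 − 10·p_2)/p_1, and x_2* = 10 + 0.75·(…)/p_2.
Discretionary income = 185 − 3·10 − 10·11 = 45; x_1* = 3 + 0.25·45/10 = 4.125; x_2* = 10 + 0.75·45/11 = 13.0682.
Expenditure on x_2: 11·13.0682 = 143.75; share = 0.777.

share on x_2 = 0.777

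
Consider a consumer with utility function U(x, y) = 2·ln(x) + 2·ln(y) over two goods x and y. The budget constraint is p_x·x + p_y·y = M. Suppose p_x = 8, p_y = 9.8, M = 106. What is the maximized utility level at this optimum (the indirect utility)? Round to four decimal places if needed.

V = 7.1575

MU_x/MU_y = (2·y)/(2·x); tangency sets this equal to p_x/p_y.
So 2·p_y·y = 2·p_x·x; combined with the budget, a share 0.5 of income goes to x.
Demand: x*(p_x,p_y,M) = 0.5·M/p_x and y* = 0.5·M/p_y.
At p_x=8, p_y=9.8, M=106: x* = 0.5·106/8 = 6.625, y* = 5.4082.
Utility at the optimum: U(6.625, 5.4082) = 7.1575.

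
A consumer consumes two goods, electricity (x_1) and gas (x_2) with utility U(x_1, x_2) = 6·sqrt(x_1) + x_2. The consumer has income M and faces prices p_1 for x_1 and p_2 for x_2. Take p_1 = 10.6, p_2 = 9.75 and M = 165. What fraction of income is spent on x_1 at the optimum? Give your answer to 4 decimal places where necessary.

share on x_1 = 0.4892

Set MRS = p_1/p_2: 3·x_1^(−1/2) = p_1/p_2.
Thus x_1* = (3·p_2/p_1)² — independent of M — with the rest of income spent on x_2.
Plugging in: x_1* = (3·9.75/10.6)² = 7.6145, x_2* = 8.6448.
Expenditure on x_1: 10.6·7.6145 = 80.7134; share = 0.4892.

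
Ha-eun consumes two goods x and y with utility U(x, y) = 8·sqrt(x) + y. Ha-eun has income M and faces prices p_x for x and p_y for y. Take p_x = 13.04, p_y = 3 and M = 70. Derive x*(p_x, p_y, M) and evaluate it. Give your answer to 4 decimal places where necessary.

x* = 0.8469

MU_x = 4/√x, MU_y = 1. Tangency: 4/√x = p_x/p_y.
Thus x* = (4·p_y/p_x)² — independent of M — with the rest of income spent on y.
Plugging in: x* = (4·3/13.04)² = 0.8469.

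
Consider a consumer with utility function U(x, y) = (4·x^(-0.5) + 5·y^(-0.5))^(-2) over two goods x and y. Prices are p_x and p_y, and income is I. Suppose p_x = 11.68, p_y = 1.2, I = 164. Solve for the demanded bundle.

From the CES first-order condition, (4/5)·(y/x)^(1.5) = p_x/p_y.
Hence y/x = ((5/4)·p_x/p_y)^(1/(1.5)), i.e. raised to the 2/3 power.
With the ratio pinned down, the budget gives x* = I/(p_x + p_y·(y/x)) and y* = (y/x)·x*.
Numerically y/x = 5.289903, so x* = 164/(11.68 + 1.2·5.289903) = 9.097 and y* = 5.289903·9.097 = 48.1224.

x* = 9.097, y* = 48.1224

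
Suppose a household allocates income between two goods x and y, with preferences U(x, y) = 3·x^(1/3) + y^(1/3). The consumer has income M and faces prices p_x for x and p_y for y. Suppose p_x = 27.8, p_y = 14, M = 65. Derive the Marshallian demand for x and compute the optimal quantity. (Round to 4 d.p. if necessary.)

x* = 1.8393

MU_x ∝ 3·x^(-2/3), MU_y ∝ y^(-2/3), so MRS = 3·(y/x)^(2/3) = p_x/p_y.
Hence y/x = ((1/3)·p_x/p_y)^(1/(2/3)), i.e. raised to the 1.5 power.
With the ratio pinned down, the budget gives x* = M/(p_x + p_y·(y/x)) and y* = (y/x)·x*.
Numerically y/x = 0.538509, so x* = 65/(27.8 + 14·0.538509) = 1.8393.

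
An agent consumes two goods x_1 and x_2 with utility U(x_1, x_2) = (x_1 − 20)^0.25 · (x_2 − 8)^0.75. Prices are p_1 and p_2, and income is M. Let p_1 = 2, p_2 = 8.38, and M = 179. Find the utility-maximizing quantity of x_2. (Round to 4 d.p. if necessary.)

This is Cobb-Douglas in (x_1−20, x_2−8): tangency gives 0.25·p_2·(x_2−8) = 0.75·p_1·(x_1−20).
Substituting into the budget: x_1* = 20 + 0.25·(M − 20·p_1 − 8·p_2)/p_1, and x_2* = 8 + 0.75·(…)/p_2.
Discretionary income = 179 − 20·2 − 8·8.38 = 71.96; x_2* = 8 + 0.75·71.96/8.38 = 14.4403.

x_2* = 14.4403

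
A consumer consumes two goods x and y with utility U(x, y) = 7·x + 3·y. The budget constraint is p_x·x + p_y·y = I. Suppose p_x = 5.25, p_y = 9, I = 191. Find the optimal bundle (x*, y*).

x* = 36.381, y* = 0

Perfect substitutes: compare marginal utility per dollar. 7/p_x vs 3/p_y → 1.3333 vs 0.3333.
x gives more utility per dollar, so spend all income on x: x* = I/p_x, y* = 0.
Numerically: x* = 36.381, y* = 0.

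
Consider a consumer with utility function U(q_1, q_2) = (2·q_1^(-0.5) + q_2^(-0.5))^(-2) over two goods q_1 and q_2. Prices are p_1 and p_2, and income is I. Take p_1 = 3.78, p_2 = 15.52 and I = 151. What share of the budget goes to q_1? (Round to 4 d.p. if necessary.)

share on q_1 = 0.4978

MU_q_1 ∝ 2·q_1^(-1.5), MU_q_2 ∝ q_2^(-1.5), so MRS = 2·(q_2/q_1)^(1.5) = p_1/p_2.
Hence q_2/q_1 = ((1/2)·p_1/p_2)^(1/(1.5)), i.e. raised to the 2/3 power.
With the ratio pinned down, the budget gives q_1* = I/(p_1 + p_2·(q_2/q_1)) and q_2* = (q_2/q_1)·q_1*.
Numerically q_2/q_1 = 0.245686, so q_1* = 151/(3.78 + 15.52·0.245686) = 19.8866 and q_2* = 0.245686·19.8866 = 4.8859.
Expenditure on q_1: 3.78·19.8866 = 75.1714; share = 0.4978.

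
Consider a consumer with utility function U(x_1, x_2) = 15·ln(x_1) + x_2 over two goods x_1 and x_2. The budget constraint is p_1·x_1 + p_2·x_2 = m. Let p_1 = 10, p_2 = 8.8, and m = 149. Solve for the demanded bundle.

At the given prices: x_1* = 15·8.8/10 = 13.2, and x_2* = 1.9318.

x_1* = 13.2, x_2* = 1.9318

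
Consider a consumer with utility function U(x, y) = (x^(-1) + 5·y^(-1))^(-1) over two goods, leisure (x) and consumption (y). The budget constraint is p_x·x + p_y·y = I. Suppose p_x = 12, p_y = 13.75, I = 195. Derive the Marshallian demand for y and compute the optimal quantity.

y* = 10.0028

MU_x ∝ x^(-2), MU_y ∝ 5·y^(-2), so MRS = (1/5)·(y/x)^(2) = p_x/p_y.
Hence y/x = (5·p_x/p_y)^(1/(2)), i.e. raised to the 0.5 power.
Substitute y = (y/x)·x into the budget: x* = I/(p_x + p_y·(y/x)).
Numerically y/x = 2.088932, so x* = 195/(12 + 13.75·2.088932) = 4.7885 and y* = 2.088932·4.7885 = 10.0028.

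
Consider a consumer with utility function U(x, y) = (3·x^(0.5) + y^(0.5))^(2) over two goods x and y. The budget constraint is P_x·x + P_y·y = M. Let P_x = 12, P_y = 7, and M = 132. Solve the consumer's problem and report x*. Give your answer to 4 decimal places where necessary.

From the CES first-order condition, 3·(y/x)^(0.5) = P_x/P_y.
Solve for the ratio: y/x = [(1/3)·P_x/P_y]^(2).
With the ratio pinned down, the budget gives x* = M/(P_x + P_y·(y/x)) and y* = (y/x)·x*.
Numerically y/x = 0.326531, so x* = 132/(12 + 7·0.326531) = 9.24.

x* = 9.24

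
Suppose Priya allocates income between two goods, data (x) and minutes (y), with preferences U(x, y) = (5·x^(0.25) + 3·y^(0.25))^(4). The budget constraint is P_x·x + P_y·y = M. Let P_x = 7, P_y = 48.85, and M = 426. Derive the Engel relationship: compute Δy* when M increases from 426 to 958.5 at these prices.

Δy* = 2.2823

From the CES first-order condition, (5/3)·(y/x)^(0.75) = P_x/P_y.
Hence y/x = ((3/5)·P_x/P_y)^(1/(0.75)), i.e. raised to the 4/3 power.
With the ratio pinned down, the budget gives x* = M/(P_x + P_y·(y/x)) and y* = (y/x)·x*.
Numerically y/x = 0.037947, so x* = 426/(7 + 48.85·0.037947) = 48.1154 and y* = 0.037947·48.1154 = 1.8258.
At M' = 958.5: y* = 4.1081. Change: 4.1081 − 1.8258 = 2.2823.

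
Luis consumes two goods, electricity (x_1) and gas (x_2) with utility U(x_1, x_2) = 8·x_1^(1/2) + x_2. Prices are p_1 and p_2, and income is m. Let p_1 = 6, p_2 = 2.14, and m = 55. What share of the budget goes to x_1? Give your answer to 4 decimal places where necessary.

share on x_1 = 0.222

Set MRS = p_1/p_2: 4·x_1^(−1/2) = p_1/p_2.
Thus x_1* = (4·p_2/p_1)² — independent of m — with the rest of income spent on x_2.
Plugging in: x_1* = (4·2.14/6)² = 2.0354, x_2* = 19.9943.
Expenditure on x_1: 6·2.0354 = 12.2123; share = 0.222.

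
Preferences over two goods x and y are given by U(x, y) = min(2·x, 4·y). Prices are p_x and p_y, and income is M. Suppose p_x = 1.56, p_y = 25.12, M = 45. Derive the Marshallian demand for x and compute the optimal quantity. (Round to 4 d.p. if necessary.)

Leontief preferences: the optimum is at the kink where x/4 = y/2, i.e. y = (1/2)·x.
Budget: p_x·x + p_y·(1/2)·x = M, so (4·p_x + 2·p_y)·x = 4·M.
Demand: x*(p_x,p_y,M) = 4·M/(4·p_x + 2·p_y), y* = 2·M/(4·p_x + 2·p_y).
Here 4·1.56 + 2·25.12 = 56.48, giving x* = 3.187.

x* = 3.187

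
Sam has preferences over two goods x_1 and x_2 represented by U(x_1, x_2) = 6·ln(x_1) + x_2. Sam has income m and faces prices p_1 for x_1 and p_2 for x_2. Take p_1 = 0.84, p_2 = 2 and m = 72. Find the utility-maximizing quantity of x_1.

At the given prices: x_1* = 6·2/0.84 = 14.2857.

x_1* = 14.2857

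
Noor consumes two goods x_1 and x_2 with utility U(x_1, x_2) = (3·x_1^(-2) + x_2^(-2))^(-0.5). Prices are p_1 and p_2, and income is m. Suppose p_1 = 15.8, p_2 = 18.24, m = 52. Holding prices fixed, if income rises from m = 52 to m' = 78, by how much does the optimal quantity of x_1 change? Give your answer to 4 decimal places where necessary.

Δx_1* = 0.9334

From the CES first-order condition, 3·(x_2/x_1)^(3) = p_1/p_2.
Hence x_2/x_1 = ((1/3)·p_1/p_2)^(1/(3)), i.e. raised to the 1/3 power.
With the ratio pinned down, the budget gives x_1* = m/(p_1 + p_2·(x_2/x_1)) and x_2* = (x_2/x_1)·x_1*.
Numerically x_2/x_1 = 0.660953, so x_1* = 52/(15.8 + 18.24·0.660953) = 1.8668.
At m' = 78: x_1* = 2.8001. Change: 2.8001 − 1.8668 = 0.9334.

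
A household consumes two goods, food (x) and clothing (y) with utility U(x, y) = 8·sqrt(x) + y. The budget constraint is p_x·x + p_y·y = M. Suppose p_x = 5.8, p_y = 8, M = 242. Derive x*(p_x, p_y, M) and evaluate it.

x* = 30.44

Set MRS = p_x/p_y: 4·x^(−1/2) = p_x/p_y.
Solve: √x = 4·p_y/p_x, so x*(p_x,p_y) = (4·p_y/p_x)², and y* = (M − p_x·x*)/p_y.
Plugging in: x* = (4·8/5.8)² = 30.44.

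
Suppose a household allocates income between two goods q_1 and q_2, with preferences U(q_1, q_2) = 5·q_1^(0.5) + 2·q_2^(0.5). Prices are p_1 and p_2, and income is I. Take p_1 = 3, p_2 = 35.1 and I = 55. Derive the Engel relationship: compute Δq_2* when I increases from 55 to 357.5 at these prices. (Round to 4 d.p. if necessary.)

Δq_2* = 0.1163

MRS = MU_q_1/MU_q_2 = (5/2)·(q_2/q_1)^(0.5). Set equal to p_1/p_2.
Solve for the ratio: q_2/q_1 = [(2/5)·p_1/p_2]^(2).
With the ratio pinned down, the budget gives q_1* = I/(p_1 + p_2·(q_2/q_1)) and q_2* = (q_2/q_1)·q_1*.
Numerically q_2/q_1 = 0.001169, so q_1* = 55/(3 + 35.1·0.001169) = 18.086 and q_2* = 0.001169·18.086 = 0.0211.
At I' = 357.5: q_2* = 0.1374. Change: 0.1374 − 0.0211 = 0.1163.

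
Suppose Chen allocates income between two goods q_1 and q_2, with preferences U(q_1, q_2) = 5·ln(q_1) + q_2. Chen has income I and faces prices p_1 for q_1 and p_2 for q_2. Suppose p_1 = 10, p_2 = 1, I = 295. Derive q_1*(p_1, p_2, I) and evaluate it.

MU_q_1 = 5/q_1, MU_q_2 = 1. Tangency: 5/q_1 = p_1/p_2.
So q_1*(p_1,p_2) = 5·p_2/p_1, independent of income; and q_2* = (I − 5·p_2)/p_2.
At the given prices: q_1* = 5·1/10 = 0.5.

q_1* = 0.5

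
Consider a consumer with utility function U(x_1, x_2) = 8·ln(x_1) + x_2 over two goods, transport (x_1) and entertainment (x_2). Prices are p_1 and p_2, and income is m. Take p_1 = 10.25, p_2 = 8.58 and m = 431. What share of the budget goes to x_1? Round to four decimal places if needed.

share on x_1 = 0.1593

Set MRS = p_1/p_2: (8/x_1)/1 = p_1/p_2.
So x_1*(p_1,p_2) = 8·p_2/p_1, independent of income; and x_2* = (m − 8·p_2)/p_2.
At the given prices: x_1* = 8·8.58/10.25 = 6.6966, and x_2* = 42.2331.
Expenditure on x_1: 10.25·6.6966 = 68.64; share = 0.1593.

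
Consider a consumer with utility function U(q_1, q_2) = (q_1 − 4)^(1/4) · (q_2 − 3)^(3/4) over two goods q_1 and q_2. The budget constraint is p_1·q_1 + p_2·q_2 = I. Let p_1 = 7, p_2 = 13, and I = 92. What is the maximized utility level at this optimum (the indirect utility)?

MRS = (1/3)·(q_2−3)/(q_1−4). Tangency with p_1/p_2 gives q_2−3 = 3·(p_1/p_2)·(q_1−4).
Substituting into the budget: q_1* = 4 + 0.25·(I − 4·p_1 − 3·p_2)/p_1, and q_2* = 3 + 0.75·(…)/p_2.
Discretionary income = 92 − 4·7 − 3·13 = 25; q_1* = 4 + 0.25·25/7 = 4.8929; q_2* = 3 + 0.75·25/13 = 4.4423.
Utility at the optimum: U(4.8929, 4.4423) = 1.2793.

V = 1.2793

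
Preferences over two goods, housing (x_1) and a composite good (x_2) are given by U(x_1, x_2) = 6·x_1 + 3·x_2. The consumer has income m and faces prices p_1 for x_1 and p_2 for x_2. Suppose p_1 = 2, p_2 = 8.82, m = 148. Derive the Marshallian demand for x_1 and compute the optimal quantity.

Perfect substitutes: compare marginal utility per dollar. 6/p_1 vs 3/p_2 → 3 vs 0.3401.
x_1 gives more utility per dollar, so spend all income on x_1: x_1* = m/p_1, x_2* = 0.
Numerically: x_1* = 74, x_2* = 0.

x_1* = 74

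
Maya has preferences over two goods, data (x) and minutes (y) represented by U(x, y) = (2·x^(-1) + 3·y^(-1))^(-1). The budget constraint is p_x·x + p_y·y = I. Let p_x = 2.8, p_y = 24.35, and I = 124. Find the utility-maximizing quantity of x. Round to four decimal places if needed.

With the ratio pinned down, the budget gives x* = I/(p_x + p_y·(y/x)) and y* = (y/x)·x*.
Numerically y/x = 0.415313, so x* = 124/(2.8 + 24.35·0.415313) = 9.6028.

x* = 9.6028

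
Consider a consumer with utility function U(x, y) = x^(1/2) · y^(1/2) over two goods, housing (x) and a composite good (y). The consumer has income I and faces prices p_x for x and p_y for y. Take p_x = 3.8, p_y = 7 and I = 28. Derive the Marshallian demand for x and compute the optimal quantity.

The MRS is y/x. Set MRS = p_x/p_y.
Rearranging, p_y·y = p_x·x. Substituting into the budget gives p_x·x·(1 + 1) = I.
Demand: x*(p_x,p_y,I) = 0.5·I/p_x and y* = 0.5·I/p_y.
At p_x=3.8, p_y=7, I=28: x* = 0.5·28/3.8 = 3.6842.

x* = 3.6842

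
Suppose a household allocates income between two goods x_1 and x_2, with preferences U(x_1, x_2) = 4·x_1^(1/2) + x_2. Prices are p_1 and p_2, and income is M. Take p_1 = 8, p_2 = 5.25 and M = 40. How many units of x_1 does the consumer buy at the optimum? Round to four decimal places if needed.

x_1* = 1.7227

Solve: √x_1 = 2·p_2/p_1, so x_1*(p_1,p_2) = (2·p_2/p_1)², and x_2* = (M − p_1·x_1*)/p_2.
Plugging in: x_1* = (2·5.25/8)² = 1.7227.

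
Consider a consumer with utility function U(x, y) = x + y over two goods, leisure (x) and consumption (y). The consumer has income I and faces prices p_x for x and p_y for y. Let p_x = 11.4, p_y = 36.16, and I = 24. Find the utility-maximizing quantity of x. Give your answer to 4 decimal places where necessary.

x* = 2.1053

Linear utility — the consumer picks whichever good has higher MU/price: 1/11.4 = 0.0877 vs 1/36.16 = 0.0277.
x gives more utility per dollar, so spend all income on x: x* = I/p_x, y* = 0.
Numerically: x* = 2.1053, y* = 0.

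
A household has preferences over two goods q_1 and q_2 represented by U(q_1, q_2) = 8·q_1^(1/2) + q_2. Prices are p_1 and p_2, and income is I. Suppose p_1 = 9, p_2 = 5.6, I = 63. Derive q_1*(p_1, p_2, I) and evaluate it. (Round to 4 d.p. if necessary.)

q_1* = 6.1946

MU_q_1 = 4/√q_1, MU_q_2 = 1. Tangency: 4/√q_1 = p_1/p_2.
Solve: √q_1 = 4·p_2/p_1, so q_1*(p_1,p_2) = (4·p_2/p_1)², and q_2* = (I − p_1·q_1*)/p_2.
Plugging in: q_1* = (4·5.6/9)² = 6.1946.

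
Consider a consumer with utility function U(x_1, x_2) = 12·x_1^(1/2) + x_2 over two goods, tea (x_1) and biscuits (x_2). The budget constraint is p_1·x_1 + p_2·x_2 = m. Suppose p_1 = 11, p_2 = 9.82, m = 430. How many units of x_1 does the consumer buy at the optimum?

Utility is quasi-linear in x_2; the FOC for x_1 is 6/√x_1 = p_1/p_2.
Solve: √x_1 = 6·p_2/p_1, so x_1*(p_1,p_2) = (6·p_2/p_1)², and x_2* = (m − p_1·x_1*)/p_2.
Plugging in: x_1* = (6·9.82/11)² = 28.6906.

x_1* = 28.6906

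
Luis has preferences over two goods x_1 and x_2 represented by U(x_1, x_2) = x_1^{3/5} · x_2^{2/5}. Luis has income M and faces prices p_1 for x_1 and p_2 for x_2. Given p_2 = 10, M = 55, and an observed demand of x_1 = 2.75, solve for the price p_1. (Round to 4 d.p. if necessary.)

p_1 = 12

MU_x_1/MU_x_2 = (0.6·x_2)/(0.4·x_1); tangency sets this equal to p_1/p_2.
So 0.6·p_2·x_2 = 0.4·p_1·x_1; combined with the budget, a share 0.6 of income goes to x_1.
Demand: x_1*(p_1,p_2,M) = 0.6·M/p_1 and x_2* = 0.4·M/p_2.
Set x_1* = 2.75 in the demand function and solve for p_1: p_1 = 12.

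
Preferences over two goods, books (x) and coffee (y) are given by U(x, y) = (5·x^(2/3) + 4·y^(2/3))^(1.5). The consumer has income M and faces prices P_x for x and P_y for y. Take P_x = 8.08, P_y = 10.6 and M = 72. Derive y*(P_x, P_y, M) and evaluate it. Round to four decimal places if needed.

MRS = MU_x/MU_y = (5/4)·(y/x)^(1/3). Set equal to P_x/P_y.
Hence y/x = ((4/5)·P_x/P_y)^(1/(1/3)), i.e. raised to the 3 power.
With the ratio pinned down, the budget gives x* = M/(P_x + P_y·(y/x)) and y* = (y/x)·x*.
Numerically y/x = 0.22677, so x* = 72/(8.08 + 10.6·0.22677) = 6.8678 and y* = 0.22677·6.8678 = 1.5574.

y* = 1.5574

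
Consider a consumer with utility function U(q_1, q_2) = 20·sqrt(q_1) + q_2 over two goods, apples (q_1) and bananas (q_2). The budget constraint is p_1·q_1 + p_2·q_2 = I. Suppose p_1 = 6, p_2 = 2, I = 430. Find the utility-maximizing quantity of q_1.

q_1* = 11.1111

Set MRS = p_1/p_2: 10·q_1^(−1/2) = p_1/p_2.
Solve: √q_1 = 10·p_2/p_1, so q_1*(p_1,p_2) = (10·p_2/p_1)², and q_2* = (I − p_1·q_1*)/p_2.
Plugging in: q_1* = (10·2/6)² = 11.1111.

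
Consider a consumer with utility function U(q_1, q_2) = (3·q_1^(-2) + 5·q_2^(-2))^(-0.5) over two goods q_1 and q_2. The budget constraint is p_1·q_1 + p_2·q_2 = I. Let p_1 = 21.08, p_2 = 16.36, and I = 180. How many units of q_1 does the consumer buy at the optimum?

q_1* = 4.2667

MRS = MU_q_1/MU_q_2 = (3/5)·(q_2/q_1)^(3). Set equal to p_1/p_2.
Hence q_2/q_1 = ((5/3)·p_1/p_2)^(1/(3)), i.e. raised to the 1/3 power.
With the ratio pinned down, the budget gives q_1* = I/(p_1 + p_2·(q_2/q_1)) and q_2* = (q_2/q_1)·q_1*.
Numerically q_2/q_1 = 1.290165, so q_1* = 180/(21.08 + 16.36·1.290165) = 4.2667.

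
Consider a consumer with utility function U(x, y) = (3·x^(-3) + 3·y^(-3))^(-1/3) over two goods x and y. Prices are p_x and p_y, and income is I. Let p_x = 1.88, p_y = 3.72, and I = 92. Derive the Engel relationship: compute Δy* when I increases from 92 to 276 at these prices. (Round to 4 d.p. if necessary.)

MRS = MU_x/MU_y = (y/x)^(4). Set equal to p_x/p_y.
Solve for the ratio: y/x = [p_x/p_y]^(0.25).
Substitute y = (y/x)·x into the budget: x* = I/(p_x + p_y·(y/x)).
Numerically y/x = 0.843148, so x* = 92/(1.88 + 3.72·0.843148) = 18.3394 and y* = 0.843148·18.3394 = 15.4629.
At I' = 276: y* = 46.3886. Change: 46.3886 − 15.4629 = 30.9257.

Δy* = 30.9257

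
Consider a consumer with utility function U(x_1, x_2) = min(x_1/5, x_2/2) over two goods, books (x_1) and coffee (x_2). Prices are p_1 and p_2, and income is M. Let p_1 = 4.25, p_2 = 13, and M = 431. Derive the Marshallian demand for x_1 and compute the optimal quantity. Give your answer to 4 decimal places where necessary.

x_1* = 45.6085

Leontief preferences: the optimum is at the kink where x_1/5 = x_2/2, i.e. x_2 = (2/5)·x_1.
Budget: p_1·x_1 + p_2·(2/5)·x_1 = M, so (5·p_1 + 2·p_2)·x_1 = 5·M.
Demand: x_1*(p_1,p_2,M) = 5·M/(5·p_1 + 2·p_2), x_2* = 2·M/(5·p_1 + 2·p_2).
Here 5·4.25 + 2·13 = 47.25, giving x_1* = 45.6085.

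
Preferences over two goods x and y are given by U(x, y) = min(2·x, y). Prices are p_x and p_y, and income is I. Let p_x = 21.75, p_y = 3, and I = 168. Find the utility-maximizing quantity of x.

Demand: x*(p_x,p_y,I) = I/(p_x + 2·p_y), y* = 2·I/(p_x + 2·p_y).
Here 21.75 + 2·3 = 27.75, giving x* = 6.0541.

x* = 6.0541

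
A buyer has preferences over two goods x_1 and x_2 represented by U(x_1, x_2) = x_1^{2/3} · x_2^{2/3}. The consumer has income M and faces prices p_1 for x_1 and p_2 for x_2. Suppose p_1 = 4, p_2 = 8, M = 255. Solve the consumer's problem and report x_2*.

x_2* = 15.9375

Tangency: MRS = x_2/x_1 = p_1/p_2.
So 2/3·p_2·x_2 = 2/3·p_1·x_1; combined with the budget, a share 0.5 of income goes to x_1.
Demand: x_1*(p_1,p_2,M) = 0.5·M/p_1 and x_2* = 0.5·M/p_2.
At p_1=4, p_2=8, M=255: x_2* = 0.5·255/8 = 15.9375.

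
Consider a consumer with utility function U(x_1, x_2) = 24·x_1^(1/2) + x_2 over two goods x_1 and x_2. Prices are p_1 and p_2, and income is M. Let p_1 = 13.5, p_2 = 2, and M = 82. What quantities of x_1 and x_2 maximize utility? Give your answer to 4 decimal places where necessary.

x_1* = 3.1605, x_2* = 19.6667

Utility is quasi-linear in x_2; the FOC for x_1 is 12/√x_1 = p_1/p_2.
Thus x_1* = (12·p_2/p_1)² — independent of M — with the rest of income spent on x_2.
Plugging in: x_1* = (12·2/13.5)² = 3.1605, x_2* = 19.6667.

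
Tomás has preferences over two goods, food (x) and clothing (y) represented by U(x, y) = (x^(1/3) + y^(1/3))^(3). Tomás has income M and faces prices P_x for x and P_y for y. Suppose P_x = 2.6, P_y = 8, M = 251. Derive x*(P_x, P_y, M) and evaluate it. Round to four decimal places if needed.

x* = 61.486

Numerically y/x = 0.185279, so x* = 251/(2.6 + 8·0.185279) = 61.486.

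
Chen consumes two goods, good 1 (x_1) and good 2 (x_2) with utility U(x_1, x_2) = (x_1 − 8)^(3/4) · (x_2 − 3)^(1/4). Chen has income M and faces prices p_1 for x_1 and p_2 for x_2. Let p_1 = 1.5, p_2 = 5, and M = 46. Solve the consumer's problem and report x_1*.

This is Cobb-Douglas in (x_1−8, x_2−3): tangency gives 0.75·p_2·(x_2−3) = 0.25·p_1·(x_1−8).
After buying the subsistence bundle (8, 3), a share 0.75 of the remaining income goes to x_1: x_1* = 8 + 0.75·(M − 8p_1 − 3p_2)/p_1.
Discretionary income = 46 − 8·1.5 − 3·5 = 19; x_1* = 8 + 0.75·19/1.5 = 17.5.

x_1* = 17.5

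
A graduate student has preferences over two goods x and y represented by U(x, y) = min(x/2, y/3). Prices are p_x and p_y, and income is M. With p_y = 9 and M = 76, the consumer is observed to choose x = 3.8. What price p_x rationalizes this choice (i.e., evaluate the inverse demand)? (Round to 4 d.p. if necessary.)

p_x = 6.5

Leontief preferences: the optimum is at the kink where x/2 = y/3, i.e. y = (3/2)·x.
Budget: p_x·x + p_y·(3/2)·x = M, so (2·p_x + 3·p_y)·x = 2·M.
Demand: x*(p_x,p_y,M) = 2·M/(2·p_x + 3·p_y), y* = 3·M/(2·p_x + 3·p_y).
Set x* = 3.8 in the demand function and solve for p_x: p_x = 6.5.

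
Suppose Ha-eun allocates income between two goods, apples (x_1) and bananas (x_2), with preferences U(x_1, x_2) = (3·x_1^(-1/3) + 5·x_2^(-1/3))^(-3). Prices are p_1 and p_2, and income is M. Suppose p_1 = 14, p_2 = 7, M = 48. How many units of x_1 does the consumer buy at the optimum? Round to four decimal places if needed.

With the ratio pinned down, the budget gives x_1* = M/(p_1 + p_2·(x_2/x_1)) and x_2* = (x_2/x_1)·x_1*.
Numerically x_2/x_1 = 2.466943, so x_1* = 48/(14 + 7·2.466943) = 1.5351.

x_1* = 1.5351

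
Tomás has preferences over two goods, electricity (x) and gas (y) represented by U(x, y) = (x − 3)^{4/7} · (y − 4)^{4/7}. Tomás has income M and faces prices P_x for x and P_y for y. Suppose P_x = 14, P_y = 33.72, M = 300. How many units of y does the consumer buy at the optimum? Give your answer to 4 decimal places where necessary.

This is Cobb-Douglas in (x−3, y−4): tangency gives 4/7·P_y·(y−4) = 4/7·P_x·(x−3).
Substituting into the budget: x* = 3 + 0.5·(M − 3·P_x − 4·P_y)/P_x, and y* = 4 + 0.5·(…)/P_y.
Discretionary income = 300 − 3·14 − 4·33.72 = 123.12; y* = 4 + 0.5·123.12/33.72 = 5.8256.

y* = 5.8256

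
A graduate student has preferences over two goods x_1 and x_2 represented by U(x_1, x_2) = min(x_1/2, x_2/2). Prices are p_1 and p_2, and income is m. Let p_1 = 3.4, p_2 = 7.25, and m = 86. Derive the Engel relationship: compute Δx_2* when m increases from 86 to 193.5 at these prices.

Δx_2* = 10.0939

Leontief preferences: the optimum is at the kink where x_1/2 = x_2/2, i.e. x_2 = x_1.
Budget: p_1·x_1 + p_2·x_1 = m, so (2·p_1 + 2·p_2)·x_1 = 2·m.
Demand: x_1*(p_1,p_2,m) = 2·m/(2·p_1 + 2·p_2), x_2* = 2·m/(2·p_1 + 2·p_2).
Here 2·3.4 + 2·7.25 = 21.3, giving x_2* = 8.0751.
At m' = 193.5: x_2* = 18.169. Change: 18.169 − 8.0751 = 10.0939.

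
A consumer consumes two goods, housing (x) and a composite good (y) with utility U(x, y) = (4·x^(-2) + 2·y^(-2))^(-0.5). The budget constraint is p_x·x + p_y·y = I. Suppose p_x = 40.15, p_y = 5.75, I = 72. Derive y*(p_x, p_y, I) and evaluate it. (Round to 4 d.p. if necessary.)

MRS = MU_x/MU_y = 2·(y/x)^(3). Set equal to p_x/p_y.
Hence y/x = ((1/2)·p_x/p_y)^(1/(3)), i.e. raised to the 1/3 power.
With the ratio pinned down, the budget gives x* = I/(p_x + p_y·(y/x)) and y* = (y/x)·x*.
Numerically y/x = 1.517036, so x* = 72/(40.15 + 5.75·1.517036) = 1.4732 and y* = 1.517036·1.4732 = 2.2349.

y* = 2.2349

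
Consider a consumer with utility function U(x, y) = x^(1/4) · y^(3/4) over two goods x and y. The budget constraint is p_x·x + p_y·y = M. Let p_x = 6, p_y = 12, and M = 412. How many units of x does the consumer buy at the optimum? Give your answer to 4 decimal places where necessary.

x* = 17.1667

MU_x/MU_y = (0.25·y)/(0.75·x); tangency sets this equal to p_x/p_y.
So 0.25·p_y·y = 0.75·p_x·x; combined with the budget, a share 0.25 of income goes to x.
Demand: x*(p_x,p_y,M) = 0.25·M/p_x and y* = 0.75·M/p_y.
At p_x=6, p_y=12, M=412: x* = 0.25·412/6 = 17.1667.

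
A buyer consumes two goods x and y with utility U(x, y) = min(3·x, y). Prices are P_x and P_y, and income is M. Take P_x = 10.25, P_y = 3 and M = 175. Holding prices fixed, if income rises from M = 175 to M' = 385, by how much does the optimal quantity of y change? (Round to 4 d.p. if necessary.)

Leontief preferences: the optimum is at the kink where x/1 = y/3, i.e. y = 3·x.
Budget: P_x·x + P_y·3·x = M, so (P_x + 3·P_y)·x = M.
Demand: x*(P_x,P_y,M) = M/(P_x + 3·P_y), y* = 3·M/(P_x + 3·P_y).
Here 10.25 + 3·3 = 19.25, giving y* = 27.2727.
At M' = 385: y* = 60. Change: 60 − 27.2727 = 32.7273.

Δy* = 32.7273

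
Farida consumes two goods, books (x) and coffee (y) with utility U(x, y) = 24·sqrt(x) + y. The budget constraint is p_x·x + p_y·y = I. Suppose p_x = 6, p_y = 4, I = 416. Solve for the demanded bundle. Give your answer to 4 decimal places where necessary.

MU_x = 12/√x, MU_y = 1. Tangency: 12/√x = p_x/p_y.
Thus x* = (12·p_y/p_x)² — independent of I — with the rest of income spent on y.
Plugging in: x* = (12·4/6)² = 64, y* = 8.

x* = 64, y* = 8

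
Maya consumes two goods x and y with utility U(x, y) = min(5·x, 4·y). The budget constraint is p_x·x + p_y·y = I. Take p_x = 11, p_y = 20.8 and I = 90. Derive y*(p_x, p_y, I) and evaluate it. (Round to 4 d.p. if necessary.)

Leontief preferences: the optimum is at the kink where x/4 = y/5, i.e. y = (5/4)·x.
Budget: p_x·x + p_y·(5/4)·x = I, so (4·p_x + 5·p_y)·x = 4·I.
Demand: x*(p_x,p_y,I) = 4·I/(4·p_x + 5·p_y), y* = 5·I/(4·p_x + 5·p_y).
Here 4·11 + 5·20.8 = 148, giving y* = 3.0405.

y* = 3.0405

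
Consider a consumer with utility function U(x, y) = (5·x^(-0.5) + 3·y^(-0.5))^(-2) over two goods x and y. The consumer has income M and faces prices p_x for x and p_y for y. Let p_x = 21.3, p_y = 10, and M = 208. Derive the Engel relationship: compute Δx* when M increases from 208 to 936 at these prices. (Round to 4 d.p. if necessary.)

Δx* = 22.0095

Numerically y/x = 1.177662, so x* = 208/(21.3 + 10·1.177662) = 6.2884.
At M' = 936: x* = 28.2979. Change: 28.2979 − 6.2884 = 22.0095.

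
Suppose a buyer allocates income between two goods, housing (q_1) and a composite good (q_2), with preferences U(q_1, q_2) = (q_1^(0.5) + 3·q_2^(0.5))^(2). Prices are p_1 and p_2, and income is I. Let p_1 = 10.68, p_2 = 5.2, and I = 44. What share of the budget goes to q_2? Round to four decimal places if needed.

share on q_2 = 0.9487

From the CES first-order condition, (1/3)·(q_2/q_1)^(0.5) = p_1/p_2.
Solve for the ratio: q_2/q_1 = [3·p_1/p_2]^(2).
With the ratio pinned down, the budget gives q_1* = I/(p_1 + p_2·(q_2/q_1)) and q_2* = (q_2/q_1)·q_1*.
Numerically q_2/q_1 = 37.964556, so q_1* = 44/(10.68 + 5.2·37.964556) = 0.2114 and q_2* = 37.964556·0.2114 = 8.0273.
Expenditure on q_2: 5.2·8.0273 = 41.7418; share = 0.9487.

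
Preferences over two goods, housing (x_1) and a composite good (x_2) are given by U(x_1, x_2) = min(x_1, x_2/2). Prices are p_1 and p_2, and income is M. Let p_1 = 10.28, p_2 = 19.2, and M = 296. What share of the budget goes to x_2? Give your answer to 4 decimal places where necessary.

With perfect complements, no substitution: consume in ratio x_1:x_2 = 1:2.
Budget: p_1·x_1 + p_2·2·x_1 = M, so (p_1 + 2·p_2)·x_1 = M.
Demand: x_1*(p_1,p_2,M) = M/(p_1 + 2·p_2), x_2* = 2·M/(p_1 + 2·p_2).
Here 10.28 + 2·19.2 = 48.68, giving x_1* = 6.0805 and x_2* = 12.1611.
Expenditure on x_2: 19.2·12.1611 = 233.4922; share = 0.7888.

share on x_2 = 0.7888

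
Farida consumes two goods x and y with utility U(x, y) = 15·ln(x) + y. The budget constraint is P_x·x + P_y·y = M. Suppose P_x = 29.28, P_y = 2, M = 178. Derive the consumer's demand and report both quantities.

x* = 1.0246, y* = 74

MU_x = 15/x, MU_y = 1. Tangency: 15/x = P_x/P_y.
So x*(P_x,P_y) = 15·P_y/P_x, independent of income; and y* = (M − 15·P_y)/P_y.
At the given prices: x* = 15·2/29.28 = 1.0246, and y* = 74.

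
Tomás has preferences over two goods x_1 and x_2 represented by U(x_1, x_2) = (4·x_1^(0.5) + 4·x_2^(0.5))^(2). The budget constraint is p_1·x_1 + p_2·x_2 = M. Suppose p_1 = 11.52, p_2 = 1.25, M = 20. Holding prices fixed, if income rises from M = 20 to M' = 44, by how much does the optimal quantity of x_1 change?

Δx_1* = 0.2039

From the CES first-order condition, (x_2/x_1)^(0.5) = p_1/p_2.
Solve for the ratio: x_2/x_1 = [p_1/p_2]^(2).
Substitute x_2 = (x_2/x_1)·x_1 into the budget: x_1* = M/(p_1 + p_2·(x_2/x_1)).
Numerically x_2/x_1 = 84.934656, so x_1* = 20/(11.52 + 1.25·84.934656) = 0.1699.
At M' = 44: x_1* = 0.3739. Change: 0.3739 − 0.1699 = 0.2039.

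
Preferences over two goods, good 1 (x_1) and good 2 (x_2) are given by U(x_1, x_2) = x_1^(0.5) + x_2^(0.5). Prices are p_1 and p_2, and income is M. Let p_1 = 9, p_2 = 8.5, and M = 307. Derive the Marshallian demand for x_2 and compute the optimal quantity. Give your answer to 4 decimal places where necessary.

x_2* = 18.5748

MRS = MU_x_1/MU_x_2 = (x_2/x_1)^(0.5). Set equal to p_1/p_2.
Hence x_2/x_1 = (p_1/p_2)^(1/(0.5)), i.e. raised to the 2 power.
With the ratio pinned down, the budget gives x_1* = M/(p_1 + p_2·(x_2/x_1)) and x_2* = (x_2/x_1)·x_1*.
Numerically x_2/x_1 = 1.121107, so x_1* = 307/(9 + 8.5·1.121107) = 16.5683 and x_2* = 1.121107·16.5683 = 18.5748.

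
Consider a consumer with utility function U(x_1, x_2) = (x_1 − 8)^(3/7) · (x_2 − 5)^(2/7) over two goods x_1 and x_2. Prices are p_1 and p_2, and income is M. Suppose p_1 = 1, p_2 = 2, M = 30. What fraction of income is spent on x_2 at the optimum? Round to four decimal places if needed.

MRS = (3/2)·(x_2−5)/(x_1−8). Tangency with p_1/p_2 gives x_2−5 = (2/3)·(p_1/p_2)·(x_1−8).
After buying the subsistence bundle (8, 5), a share 0.6 of the remaining income goes to x_1: x_1* = 8 + 0.6·(M − 8p_1 − 5p_2)/p_1.
Discretionary income = 30 − 8·1 − 5·2 = 12; x_1* = 8 + 0.6·12/1 = 15.2; x_2* = 5 + 0.4·12/2 = 7.4.
Expenditure on x_2: 2·7.4 = 14.8; share = 0.4933.

share on x_2 = 0.4933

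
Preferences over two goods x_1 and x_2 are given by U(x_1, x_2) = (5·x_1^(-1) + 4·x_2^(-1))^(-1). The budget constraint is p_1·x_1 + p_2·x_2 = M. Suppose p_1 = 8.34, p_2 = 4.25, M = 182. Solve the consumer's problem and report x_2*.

MU_x_1 ∝ 5·x_1^(-2), MU_x_2 ∝ 4·x_2^(-2), so MRS = (5/4)·(x_2/x_1)^(2) = p_1/p_2.
Hence x_2/x_1 = ((4/5)·p_1/p_2)^(1/(2)), i.e. raised to the 0.5 power.
Substitute x_2 = (x_2/x_1)·x_1 into the budget: x_1* = M/(p_1 + p_2·(x_2/x_1)).
Numerically x_2/x_1 = 1.252949, so x_1* = 182/(8.34 + 4.25·1.252949) = 13.3187 and x_2* = 1.252949·13.3187 = 16.6876.

x_2* = 16.6876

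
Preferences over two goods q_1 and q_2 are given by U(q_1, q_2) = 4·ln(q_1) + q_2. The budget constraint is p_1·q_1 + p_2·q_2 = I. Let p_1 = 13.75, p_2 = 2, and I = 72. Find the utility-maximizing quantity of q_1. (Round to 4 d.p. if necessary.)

q_1* = 0.5818

Set MRS = p_1/p_2: (4/q_1)/1 = p_1/p_2.
So q_1*(p_1,p_2) = 4·p_2/p_1, independent of income; and q_2* = (I − 4·p_2)/p_2.
At the given prices: q_1* = 4·2/13.75 = 0.5818.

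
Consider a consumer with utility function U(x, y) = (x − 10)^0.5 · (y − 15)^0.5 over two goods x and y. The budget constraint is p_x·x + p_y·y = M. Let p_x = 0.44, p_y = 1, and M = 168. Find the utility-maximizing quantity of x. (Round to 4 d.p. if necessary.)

Let x' = x−10, y' = y−15. MRS = y'/x' = p_x/p_y.
Substituting into the budget: x* = 10 + 0.5·(M − 10·p_x − 15·p_y)/p_x, and y* = 15 + 0.5·(…)/p_y.
Discretionary income = 168 − 10·0.44 − 15·1 = 148.6; x* = 10 + 0.5·148.6/0.44 = 178.8636.

x* = 178.8636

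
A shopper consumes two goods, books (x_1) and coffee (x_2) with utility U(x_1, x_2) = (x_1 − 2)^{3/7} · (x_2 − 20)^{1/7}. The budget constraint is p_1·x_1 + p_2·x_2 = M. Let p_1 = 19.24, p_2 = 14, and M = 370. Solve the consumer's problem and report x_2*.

x_2* = 20.92

After buying the subsistence bundle (2, 20), a share 0.75 of the remaining income goes to x_1: x_1* = 2 + 0.75·(M − 2p_1 − 20p_2)/p_1.
Discretionary income = 370 − 2·19.24 − 20·14 = 51.52; x_2* = 20 + 0.25·51.52/14 = 20.92.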